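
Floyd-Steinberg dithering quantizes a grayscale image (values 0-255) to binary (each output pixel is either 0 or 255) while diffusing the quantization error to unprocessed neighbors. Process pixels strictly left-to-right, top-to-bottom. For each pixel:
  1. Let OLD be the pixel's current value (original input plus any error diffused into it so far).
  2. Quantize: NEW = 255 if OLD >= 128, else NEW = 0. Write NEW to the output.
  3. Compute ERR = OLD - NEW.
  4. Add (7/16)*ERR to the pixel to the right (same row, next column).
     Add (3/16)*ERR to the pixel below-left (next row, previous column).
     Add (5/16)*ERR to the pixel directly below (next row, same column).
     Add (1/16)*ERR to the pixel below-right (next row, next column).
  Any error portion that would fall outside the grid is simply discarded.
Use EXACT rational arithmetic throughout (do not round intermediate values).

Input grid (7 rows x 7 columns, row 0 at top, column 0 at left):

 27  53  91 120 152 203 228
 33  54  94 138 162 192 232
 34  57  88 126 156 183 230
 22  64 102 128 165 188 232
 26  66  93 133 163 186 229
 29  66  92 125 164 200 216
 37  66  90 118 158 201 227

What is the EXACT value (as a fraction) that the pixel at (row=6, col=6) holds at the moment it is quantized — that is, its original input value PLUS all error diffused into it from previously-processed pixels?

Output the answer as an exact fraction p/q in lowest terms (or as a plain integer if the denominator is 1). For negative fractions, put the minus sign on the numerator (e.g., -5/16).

(0,0): OLD=27 → NEW=0, ERR=27
(0,1): OLD=1037/16 → NEW=0, ERR=1037/16
(0,2): OLD=30555/256 → NEW=0, ERR=30555/256
(0,3): OLD=705405/4096 → NEW=255, ERR=-339075/4096
(0,4): OLD=7587947/65536 → NEW=0, ERR=7587947/65536
(0,5): OLD=265976557/1048576 → NEW=255, ERR=-1410323/1048576
(0,6): OLD=3815332987/16777216 → NEW=255, ERR=-462857093/16777216
(1,0): OLD=13719/256 → NEW=0, ERR=13719/256
(1,1): OLD=249377/2048 → NEW=0, ERR=249377/2048
(1,2): OLD=11344309/65536 → NEW=255, ERR=-5367371/65536
(1,3): OLD=27647953/262144 → NEW=0, ERR=27647953/262144
(1,4): OLD=4008053267/16777216 → NEW=255, ERR=-270136813/16777216
(1,5): OLD=25044883587/134217728 → NEW=255, ERR=-9180637053/134217728
(1,6): OLD=415256941901/2147483648 → NEW=255, ERR=-132351388339/2147483648
(2,0): OLD=2411003/32768 → NEW=0, ERR=2411003/32768
(2,1): OLD=120833145/1048576 → NEW=0, ERR=120833145/1048576
(2,2): OLD=2352293803/16777216 → NEW=255, ERR=-1925896277/16777216
(2,3): OLD=13502240531/134217728 → NEW=0, ERR=13502240531/134217728
(2,4): OLD=202665750531/1073741824 → NEW=255, ERR=-71138414589/1073741824
(2,5): OLD=4125811675777/34359738368 → NEW=0, ERR=4125811675777/34359738368
(2,6): OLD=142386164771991/549755813888 → NEW=255, ERR=2198432230551/549755813888
(3,0): OLD=1117358667/16777216 → NEW=0, ERR=1117358667/16777216
(3,1): OLD=15062388079/134217728 → NEW=0, ERR=15062388079/134217728
(3,2): OLD=151708780861/1073741824 → NEW=255, ERR=-122095384259/1073741824
(3,3): OLD=386943145371/4294967296 → NEW=0, ERR=386943145371/4294967296
(3,4): OLD=116830387701323/549755813888 → NEW=255, ERR=-23357344840117/549755813888
(3,5): OLD=895200718389265/4398046511104 → NEW=255, ERR=-226301141942255/4398046511104
(3,6): OLD=15357481839343759/70368744177664 → NEW=255, ERR=-2586547925960561/70368744177664
(4,0): OLD=145716085765/2147483648 → NEW=0, ERR=145716085765/2147483648
(4,1): OLD=3903195982785/34359738368 → NEW=0, ERR=3903195982785/34359738368
(4,2): OLD=72057007926767/549755813888 → NEW=255, ERR=-68130724614673/549755813888
(4,3): OLD=404012020713717/4398046511104 → NEW=0, ERR=404012020713717/4398046511104
(4,4): OLD=6540611003691855/35184372088832 → NEW=255, ERR=-2431403878960305/35184372088832
(4,5): OLD=146524253094486735/1125899906842624 → NEW=255, ERR=-140580223150382385/1125899906842624
(4,6): OLD=2876378770204635481/18014398509481984 → NEW=255, ERR=-1717292849713270439/18014398509481984
(5,0): OLD=39309793412307/549755813888 → NEW=0, ERR=39309793412307/549755813888
(5,1): OLD=500438758043249/4398046511104 → NEW=0, ERR=500438758043249/4398046511104
(5,2): OLD=4481705966999271/35184372088832 → NEW=0, ERR=4481705966999271/35184372088832
(5,3): OLD=53123294381493795/281474976710656 → NEW=255, ERR=-18652824679723485/281474976710656
(5,4): OLD=1724744051740703393/18014398509481984 → NEW=0, ERR=1724744051740703393/18014398509481984
(5,5): OLD=26038054202664597137/144115188075855872 → NEW=255, ERR=-10711318756678650223/144115188075855872
(5,6): OLD=336396876141627579231/2305843009213693952 → NEW=255, ERR=-251593091207864378529/2305843009213693952
(6,0): OLD=5677351545195595/70368744177664 → NEW=0, ERR=5677351545195595/70368744177664
(6,1): OLD=186007844670213191/1125899906842624 → NEW=255, ERR=-101096631574655929/1125899906842624
(6,2): OLD=1534970825453060341/18014398509481984 → NEW=0, ERR=1534970825453060341/18014398509481984
(6,3): OLD=23127970938443814955/144115188075855872 → NEW=255, ERR=-13621402020899432405/144115188075855872
(6,4): OLD=37034867609130172289/288230376151711744 → NEW=255, ERR=-36463878309556322431/288230376151711744
(6,5): OLD=3982696396761010574373/36893488147419103232 → NEW=0, ERR=3982696396761010574373/36893488147419103232
(6,6): OLD=139006478830414372219827/590295810358705651712 → NEW=255, ERR=-11518952811055568966733/590295810358705651712
Target (6,6): original=227, with diffused error = 139006478830414372219827/590295810358705651712

Answer: 139006478830414372219827/590295810358705651712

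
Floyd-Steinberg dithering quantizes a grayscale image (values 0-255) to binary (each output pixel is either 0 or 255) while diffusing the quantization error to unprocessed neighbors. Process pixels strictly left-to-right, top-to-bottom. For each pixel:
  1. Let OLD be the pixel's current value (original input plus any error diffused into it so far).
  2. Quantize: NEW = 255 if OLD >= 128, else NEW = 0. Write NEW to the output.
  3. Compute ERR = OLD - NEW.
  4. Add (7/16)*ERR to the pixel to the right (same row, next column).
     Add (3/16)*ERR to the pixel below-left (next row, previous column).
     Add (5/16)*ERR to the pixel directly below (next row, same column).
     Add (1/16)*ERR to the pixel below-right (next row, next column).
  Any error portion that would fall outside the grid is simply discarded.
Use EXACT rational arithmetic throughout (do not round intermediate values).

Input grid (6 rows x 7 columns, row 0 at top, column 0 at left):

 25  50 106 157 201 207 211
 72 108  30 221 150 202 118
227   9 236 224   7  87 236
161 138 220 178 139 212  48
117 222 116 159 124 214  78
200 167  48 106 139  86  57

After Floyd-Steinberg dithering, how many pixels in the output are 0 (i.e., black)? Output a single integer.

(0,0): OLD=25 → NEW=0, ERR=25
(0,1): OLD=975/16 → NEW=0, ERR=975/16
(0,2): OLD=33961/256 → NEW=255, ERR=-31319/256
(0,3): OLD=423839/4096 → NEW=0, ERR=423839/4096
(0,4): OLD=16139609/65536 → NEW=255, ERR=-572071/65536
(0,5): OLD=213050735/1048576 → NEW=255, ERR=-54336145/1048576
(0,6): OLD=3159639561/16777216 → NEW=255, ERR=-1118550519/16777216
(1,0): OLD=23357/256 → NEW=0, ERR=23357/256
(1,1): OLD=298155/2048 → NEW=255, ERR=-224085/2048
(1,2): OLD=-2155513/65536 → NEW=0, ERR=-2155513/65536
(1,3): OLD=60204987/262144 → NEW=255, ERR=-6641733/262144
(1,4): OLD=2230342545/16777216 → NEW=255, ERR=-2047847535/16777216
(1,5): OLD=16020018017/134217728 → NEW=0, ERR=16020018017/134217728
(1,6): OLD=313846149263/2147483648 → NEW=255, ERR=-233762180977/2147483648
(2,0): OLD=7700361/32768 → NEW=255, ERR=-655479/32768
(2,1): OLD=-36080269/1048576 → NEW=0, ERR=-36080269/1048576
(2,2): OLD=3339987737/16777216 → NEW=255, ERR=-938202343/16777216
(2,3): OLD=22370708625/134217728 → NEW=255, ERR=-11854812015/134217728
(2,4): OLD=-52602856607/1073741824 → NEW=0, ERR=-52602856607/1073741824
(2,5): OLD=2571047659467/34359738368 → NEW=0, ERR=2571047659467/34359738368
(2,6): OLD=133139855828029/549755813888 → NEW=255, ERR=-7047876713411/549755813888
(3,0): OLD=2488014329/16777216 → NEW=255, ERR=-1790175751/16777216
(3,1): OLD=9238114437/134217728 → NEW=0, ERR=9238114437/134217728
(3,2): OLD=229701199711/1073741824 → NEW=255, ERR=-44102965409/1073741824
(3,3): OLD=514312489129/4294967296 → NEW=0, ERR=514312489129/4294967296
(3,4): OLD=101479411567097/549755813888 → NEW=255, ERR=-38708320974343/549755813888
(3,5): OLD=875710496961019/4398046511104 → NEW=255, ERR=-245791363370501/4398046511104
(3,6): OLD=1704339208809701/70368744177664 → NEW=0, ERR=1704339208809701/70368744177664
(4,0): OLD=207362900087/2147483648 → NEW=0, ERR=207362900087/2147483648
(4,1): OLD=9324691084683/34359738368 → NEW=255, ERR=562957800843/34359738368
(4,2): OLD=75364361586437/549755813888 → NEW=255, ERR=-64823370955003/549755813888
(4,3): OLD=567634752838087/4398046511104 → NEW=255, ERR=-553867107493433/4398046511104
(4,4): OLD=1544801792679589/35184372088832 → NEW=0, ERR=1544801792679589/35184372088832
(4,5): OLD=243064848633908901/1125899906842624 → NEW=255, ERR=-44039627610960219/1125899906842624
(4,6): OLD=1170270238144801043/18014398509481984 → NEW=0, ERR=1170270238144801043/18014398509481984
(5,0): OLD=128229068187089/549755813888 → NEW=255, ERR=-11958664354351/549755813888
(5,1): OLD=644444148926491/4398046511104 → NEW=255, ERR=-477057711405029/4398046511104
(5,2): OLD=-2072090910739923/35184372088832 → NEW=0, ERR=-2072090910739923/35184372088832
(5,3): OLD=11749542012330433/281474976710656 → NEW=0, ERR=11749542012330433/281474976710656
(5,4): OLD=2806247993640782635/18014398509481984 → NEW=255, ERR=-1787423626277123285/18014398509481984
(5,5): OLD=6527212994258441083/144115188075855872 → NEW=0, ERR=6527212994258441083/144115188075855872
(5,6): OLD=218297279676578776533/2305843009213693952 → NEW=0, ERR=218297279676578776533/2305843009213693952
Output grid:
  Row 0: ..#.###  (3 black, running=3)
  Row 1: .#.##.#  (3 black, running=6)
  Row 2: #.##..#  (3 black, running=9)
  Row 3: #.#.##.  (3 black, running=12)
  Row 4: .###.#.  (3 black, running=15)
  Row 5: ##..#..  (4 black, running=19)

Answer: 19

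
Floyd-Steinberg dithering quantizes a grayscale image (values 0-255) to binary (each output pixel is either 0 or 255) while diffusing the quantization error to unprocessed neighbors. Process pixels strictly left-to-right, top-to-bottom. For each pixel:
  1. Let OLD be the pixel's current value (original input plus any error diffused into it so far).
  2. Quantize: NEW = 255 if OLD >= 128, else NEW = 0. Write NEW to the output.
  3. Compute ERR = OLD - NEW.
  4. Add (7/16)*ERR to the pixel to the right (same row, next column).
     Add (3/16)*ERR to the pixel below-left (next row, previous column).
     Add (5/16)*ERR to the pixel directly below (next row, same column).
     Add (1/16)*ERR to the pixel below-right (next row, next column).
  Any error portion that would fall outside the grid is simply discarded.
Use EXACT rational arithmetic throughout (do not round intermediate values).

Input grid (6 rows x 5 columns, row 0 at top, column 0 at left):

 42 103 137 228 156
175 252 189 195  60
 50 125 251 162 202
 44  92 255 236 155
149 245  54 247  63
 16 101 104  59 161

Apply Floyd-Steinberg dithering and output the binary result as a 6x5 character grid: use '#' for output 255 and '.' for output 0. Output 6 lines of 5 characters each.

(0,0): OLD=42 → NEW=0, ERR=42
(0,1): OLD=971/8 → NEW=0, ERR=971/8
(0,2): OLD=24333/128 → NEW=255, ERR=-8307/128
(0,3): OLD=408795/2048 → NEW=255, ERR=-113445/2048
(0,4): OLD=4317693/32768 → NEW=255, ERR=-4038147/32768
(1,0): OLD=26993/128 → NEW=255, ERR=-5647/128
(1,1): OLD=267351/1024 → NEW=255, ERR=6231/1024
(1,2): OLD=5524067/32768 → NEW=255, ERR=-2831773/32768
(1,3): OLD=14774279/131072 → NEW=0, ERR=14774279/131072
(1,4): OLD=141225653/2097152 → NEW=0, ERR=141225653/2097152
(2,0): OLD=612013/16384 → NEW=0, ERR=612013/16384
(2,1): OLD=65160191/524288 → NEW=0, ERR=65160191/524288
(2,2): OLD=2515601725/8388608 → NEW=255, ERR=376506685/8388608
(2,3): OLD=30076361959/134217728 → NEW=255, ERR=-4149158681/134217728
(2,4): OLD=465068656785/2147483648 → NEW=255, ERR=-82539673455/2147483648
(3,0): OLD=662501405/8388608 → NEW=0, ERR=662501405/8388608
(3,1): OLD=11820613401/67108864 → NEW=255, ERR=-5292146919/67108864
(3,2): OLD=507872341027/2147483648 → NEW=255, ERR=-39735989213/2147483648
(3,3): OLD=918447540859/4294967296 → NEW=255, ERR=-176769119621/4294967296
(3,4): OLD=8455965244391/68719476736 → NEW=0, ERR=8455965244391/68719476736
(4,0): OLD=170611147219/1073741824 → NEW=255, ERR=-103193017901/1073741824
(4,1): OLD=6177082534547/34359738368 → NEW=255, ERR=-2584650749293/34359738368
(4,2): OLD=1463341474429/549755813888 → NEW=0, ERR=1463341474429/549755813888
(4,3): OLD=2262516882875795/8796093022208 → NEW=255, ERR=19513162212755/8796093022208
(4,4): OLD=14052848501301381/140737488355328 → NEW=0, ERR=14052848501301381/140737488355328
(5,0): OLD=-15468742089831/549755813888 → NEW=0, ERR=-15468742089831/549755813888
(5,1): OLD=262453669964363/4398046511104 → NEW=0, ERR=262453669964363/4398046511104
(5,2): OLD=17824986381228771/140737488355328 → NEW=0, ERR=17824986381228771/140737488355328
(5,3): OLD=75431326893602349/562949953421312 → NEW=255, ERR=-68120911228832211/562949953421312
(5,4): OLD=1255618513819118175/9007199254740992 → NEW=255, ERR=-1041217296139834785/9007199254740992
Row 0: ..###
Row 1: ###..
Row 2: ..###
Row 3: .###.
Row 4: ##.#.
Row 5: ...##

Answer: ..###
###..
..###
.###.
##.#.
...##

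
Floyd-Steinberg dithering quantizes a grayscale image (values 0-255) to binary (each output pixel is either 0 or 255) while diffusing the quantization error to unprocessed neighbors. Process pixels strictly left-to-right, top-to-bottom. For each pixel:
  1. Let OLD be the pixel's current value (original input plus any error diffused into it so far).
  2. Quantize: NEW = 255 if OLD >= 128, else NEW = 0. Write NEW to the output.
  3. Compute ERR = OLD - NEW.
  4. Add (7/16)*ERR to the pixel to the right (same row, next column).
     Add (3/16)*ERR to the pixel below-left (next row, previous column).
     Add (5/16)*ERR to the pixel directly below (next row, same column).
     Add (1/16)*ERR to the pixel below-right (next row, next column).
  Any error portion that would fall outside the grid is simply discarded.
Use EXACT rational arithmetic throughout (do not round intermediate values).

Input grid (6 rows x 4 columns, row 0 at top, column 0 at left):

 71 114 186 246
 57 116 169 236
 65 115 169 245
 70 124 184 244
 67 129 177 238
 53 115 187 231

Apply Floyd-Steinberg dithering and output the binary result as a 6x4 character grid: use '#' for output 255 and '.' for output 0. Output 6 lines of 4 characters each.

Answer: .###
..##
.#.#
.###
..##
.###

Derivation:
(0,0): OLD=71 → NEW=0, ERR=71
(0,1): OLD=2321/16 → NEW=255, ERR=-1759/16
(0,2): OLD=35303/256 → NEW=255, ERR=-29977/256
(0,3): OLD=797777/4096 → NEW=255, ERR=-246703/4096
(1,0): OLD=14995/256 → NEW=0, ERR=14995/256
(1,1): OLD=183813/2048 → NEW=0, ERR=183813/2048
(1,2): OLD=10060393/65536 → NEW=255, ERR=-6651287/65536
(1,3): OLD=173494575/1048576 → NEW=255, ERR=-93892305/1048576
(2,0): OLD=3281159/32768 → NEW=0, ERR=3281159/32768
(2,1): OLD=179817405/1048576 → NEW=255, ERR=-87569475/1048576
(2,2): OLD=187836945/2097152 → NEW=0, ERR=187836945/2097152
(2,3): OLD=8383930221/33554432 → NEW=255, ERR=-172449939/33554432
(3,0): OLD=1436682135/16777216 → NEW=0, ERR=1436682135/16777216
(3,1): OLD=42525253577/268435456 → NEW=255, ERR=-25925787703/268435456
(3,2): OLD=702452529207/4294967296 → NEW=255, ERR=-392764131273/4294967296
(3,3): OLD=14292525507073/68719476736 → NEW=255, ERR=-3230941060607/68719476736
(4,0): OLD=324920016523/4294967296 → NEW=0, ERR=324920016523/4294967296
(4,1): OLD=4127343915553/34359738368 → NEW=0, ERR=4127343915553/34359738368
(4,2): OLD=204645417598465/1099511627776 → NEW=255, ERR=-75730047484415/1099511627776
(4,3): OLD=3297807043725655/17592186044416 → NEW=255, ERR=-1188200397600425/17592186044416
(5,0): OLD=54515890543643/549755813888 → NEW=0, ERR=54515890543643/549755813888
(5,1): OLD=3302688270983965/17592186044416 → NEW=255, ERR=-1183319170342115/17592186044416
(5,2): OLD=1151336923303329/8796093022208 → NEW=255, ERR=-1091666797359711/8796093022208
(5,3): OLD=42584701709372817/281474976710656 → NEW=255, ERR=-29191417351844463/281474976710656
Row 0: .###
Row 1: ..##
Row 2: .#.#
Row 3: .###
Row 4: ..##
Row 5: .###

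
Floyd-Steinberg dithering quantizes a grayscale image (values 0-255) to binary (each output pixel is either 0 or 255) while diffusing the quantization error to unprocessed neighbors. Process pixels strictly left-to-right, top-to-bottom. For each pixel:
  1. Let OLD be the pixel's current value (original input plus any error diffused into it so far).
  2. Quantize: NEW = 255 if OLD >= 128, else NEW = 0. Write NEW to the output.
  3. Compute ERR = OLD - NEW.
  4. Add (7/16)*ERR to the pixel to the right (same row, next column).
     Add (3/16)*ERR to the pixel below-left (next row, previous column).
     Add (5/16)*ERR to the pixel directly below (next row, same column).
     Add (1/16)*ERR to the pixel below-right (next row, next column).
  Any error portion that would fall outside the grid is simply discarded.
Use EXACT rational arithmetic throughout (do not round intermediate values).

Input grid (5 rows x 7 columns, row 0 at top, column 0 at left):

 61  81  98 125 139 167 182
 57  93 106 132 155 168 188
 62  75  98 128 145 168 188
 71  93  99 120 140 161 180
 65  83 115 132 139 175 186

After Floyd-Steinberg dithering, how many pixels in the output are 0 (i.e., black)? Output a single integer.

(0,0): OLD=61 → NEW=0, ERR=61
(0,1): OLD=1723/16 → NEW=0, ERR=1723/16
(0,2): OLD=37149/256 → NEW=255, ERR=-28131/256
(0,3): OLD=315083/4096 → NEW=0, ERR=315083/4096
(0,4): OLD=11315085/65536 → NEW=255, ERR=-5396595/65536
(0,5): OLD=137336027/1048576 → NEW=255, ERR=-130050853/1048576
(0,6): OLD=2143097341/16777216 → NEW=0, ERR=2143097341/16777216
(1,0): OLD=24641/256 → NEW=0, ERR=24641/256
(1,1): OLD=311239/2048 → NEW=255, ERR=-211001/2048
(1,2): OLD=3128659/65536 → NEW=0, ERR=3128659/65536
(1,3): OLD=40531991/262144 → NEW=255, ERR=-26314729/262144
(1,4): OLD=1122437157/16777216 → NEW=0, ERR=1122437157/16777216
(1,5): OLD=23798956085/134217728 → NEW=255, ERR=-10426564555/134217728
(1,6): OLD=399818358395/2147483648 → NEW=255, ERR=-147789971845/2147483648
(2,0): OLD=2384253/32768 → NEW=0, ERR=2384253/32768
(2,1): OLD=93956655/1048576 → NEW=0, ERR=93956655/1048576
(2,2): OLD=2128347213/16777216 → NEW=0, ERR=2128347213/16777216
(2,3): OLD=22502851877/134217728 → NEW=255, ERR=-11722668763/134217728
(2,4): OLD=114735549493/1073741824 → NEW=0, ERR=114735549493/1073741824
(2,5): OLD=6244910614887/34359738368 → NEW=255, ERR=-2516822668953/34359738368
(2,6): OLD=71243936054593/549755813888 → NEW=255, ERR=-68943796486847/549755813888
(3,0): OLD=1854532781/16777216 → NEW=0, ERR=1854532781/16777216
(3,1): OLD=26534269225/134217728 → NEW=255, ERR=-7691251415/134217728
(3,2): OLD=110377227659/1073741824 → NEW=0, ERR=110377227659/1073741824
(3,3): OLD=711434753821/4294967296 → NEW=255, ERR=-383781906659/4294967296
(3,4): OLD=63280243880109/549755813888 → NEW=0, ERR=63280243880109/549755813888
(3,5): OLD=754850041049943/4398046511104 → NEW=255, ERR=-366651819281577/4398046511104
(3,6): OLD=7019906055908617/70368744177664 → NEW=0, ERR=7019906055908617/70368744177664
(4,0): OLD=190693994115/2147483648 → NEW=0, ERR=190693994115/2147483648
(4,1): OLD=4471059692071/34359738368 → NEW=255, ERR=-4290673591769/34359738368
(4,2): OLD=39667833758121/549755813888 → NEW=0, ERR=39667833758121/549755813888
(4,3): OLD=719746283589139/4398046511104 → NEW=255, ERR=-401755576742381/4398046511104
(4,4): OLD=4003614014219721/35184372088832 → NEW=0, ERR=4003614014219721/35184372088832
(4,5): OLD=252910523738388937/1125899906842624 → NEW=255, ERR=-34193952506480183/1125899906842624
(4,6): OLD=3579050073954893391/18014398509481984 → NEW=255, ERR=-1014621545963012529/18014398509481984
Output grid:
  Row 0: ..#.##.  (4 black, running=4)
  Row 1: .#.#.##  (3 black, running=7)
  Row 2: ...#.##  (4 black, running=11)
  Row 3: .#.#.#.  (4 black, running=15)
  Row 4: .#.#.##  (3 black, running=18)

Answer: 18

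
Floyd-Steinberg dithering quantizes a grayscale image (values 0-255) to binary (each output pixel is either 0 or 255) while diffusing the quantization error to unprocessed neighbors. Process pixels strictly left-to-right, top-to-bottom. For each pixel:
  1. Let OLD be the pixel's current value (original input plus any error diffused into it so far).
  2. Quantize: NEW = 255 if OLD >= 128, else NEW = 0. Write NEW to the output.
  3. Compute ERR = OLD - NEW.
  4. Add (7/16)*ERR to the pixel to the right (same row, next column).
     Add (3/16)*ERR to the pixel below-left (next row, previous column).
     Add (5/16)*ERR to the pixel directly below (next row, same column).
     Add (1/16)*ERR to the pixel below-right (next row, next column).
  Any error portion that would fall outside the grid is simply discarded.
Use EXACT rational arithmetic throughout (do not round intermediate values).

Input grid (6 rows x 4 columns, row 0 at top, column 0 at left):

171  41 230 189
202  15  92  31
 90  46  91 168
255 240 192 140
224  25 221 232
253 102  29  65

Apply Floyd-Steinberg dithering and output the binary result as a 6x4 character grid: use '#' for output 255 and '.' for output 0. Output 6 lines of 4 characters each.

(0,0): OLD=171 → NEW=255, ERR=-84
(0,1): OLD=17/4 → NEW=0, ERR=17/4
(0,2): OLD=14839/64 → NEW=255, ERR=-1481/64
(0,3): OLD=183169/1024 → NEW=255, ERR=-77951/1024
(1,0): OLD=11299/64 → NEW=255, ERR=-5021/64
(1,1): OLD=-14123/512 → NEW=0, ERR=-14123/512
(1,2): OLD=961625/16384 → NEW=0, ERR=961625/16384
(1,3): OLD=8242623/262144 → NEW=0, ERR=8242623/262144
(2,0): OLD=494071/8192 → NEW=0, ERR=494071/8192
(2,1): OLD=18315437/262144 → NEW=0, ERR=18315437/262144
(2,2): OLD=75539577/524288 → NEW=255, ERR=-58153863/524288
(2,3): OLD=1115407333/8388608 → NEW=255, ERR=-1023687707/8388608
(3,0): OLD=1203545191/4194304 → NEW=255, ERR=133997671/4194304
(3,1): OLD=17366617657/67108864 → NEW=255, ERR=253857337/67108864
(3,2): OLD=150837206151/1073741824 → NEW=255, ERR=-122966958969/1073741824
(3,3): OLD=770153729073/17179869184 → NEW=0, ERR=770153729073/17179869184
(4,0): OLD=251999554267/1073741824 → NEW=255, ERR=-21804610853/1073741824
(4,1): OLD=-18712216271/8589934592 → NEW=0, ERR=-18712216271/8589934592
(4,2): OLD=53024138354801/274877906944 → NEW=255, ERR=-17069727915919/274877906944
(4,3): OLD=930991451994471/4398046511104 → NEW=255, ERR=-190510408337049/4398046511104
(5,0): OLD=33843734145483/137438953472 → NEW=255, ERR=-1203198989877/137438953472
(5,1): OLD=371970839544845/4398046511104 → NEW=0, ERR=371970839544845/4398046511104
(5,2): OLD=84306229529711/2199023255552 → NEW=0, ERR=84306229529711/2199023255552
(5,3): OLD=4528587896624165/70368744177664 → NEW=0, ERR=4528587896624165/70368744177664
Row 0: #.##
Row 1: #...
Row 2: ..##
Row 3: ###.
Row 4: #.##
Row 5: #...

Answer: #.##
#...
..##
###.
#.##
#...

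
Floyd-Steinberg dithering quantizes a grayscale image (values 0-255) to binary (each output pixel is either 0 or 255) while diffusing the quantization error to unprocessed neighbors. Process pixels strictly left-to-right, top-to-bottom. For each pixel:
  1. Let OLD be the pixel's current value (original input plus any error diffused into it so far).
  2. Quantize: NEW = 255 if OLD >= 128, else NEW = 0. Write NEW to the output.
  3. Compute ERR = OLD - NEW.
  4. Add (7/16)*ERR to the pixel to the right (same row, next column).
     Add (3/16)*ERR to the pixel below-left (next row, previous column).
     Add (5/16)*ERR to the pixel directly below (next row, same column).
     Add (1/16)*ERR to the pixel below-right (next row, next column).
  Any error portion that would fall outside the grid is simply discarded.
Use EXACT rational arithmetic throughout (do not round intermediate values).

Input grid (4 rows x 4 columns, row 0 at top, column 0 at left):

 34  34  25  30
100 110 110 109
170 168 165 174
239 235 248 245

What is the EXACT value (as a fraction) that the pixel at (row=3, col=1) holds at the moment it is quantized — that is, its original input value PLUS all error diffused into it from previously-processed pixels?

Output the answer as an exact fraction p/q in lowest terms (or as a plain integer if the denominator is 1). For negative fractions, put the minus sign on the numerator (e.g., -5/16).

Answer: 20295811615/134217728

Derivation:
(0,0): OLD=34 → NEW=0, ERR=34
(0,1): OLD=391/8 → NEW=0, ERR=391/8
(0,2): OLD=5937/128 → NEW=0, ERR=5937/128
(0,3): OLD=102999/2048 → NEW=0, ERR=102999/2048
(1,0): OLD=15333/128 → NEW=0, ERR=15333/128
(1,1): OLD=193027/1024 → NEW=255, ERR=-68093/1024
(1,2): OLD=3535231/32768 → NEW=0, ERR=3535231/32768
(1,3): OLD=91653801/524288 → NEW=255, ERR=-42039639/524288
(2,0): OLD=3194321/16384 → NEW=255, ERR=-983599/16384
(2,1): OLD=77946059/524288 → NEW=255, ERR=-55747381/524288
(2,2): OLD=139465575/1048576 → NEW=255, ERR=-127921305/1048576
(2,3): OLD=1716517451/16777216 → NEW=0, ERR=1716517451/16777216
(3,0): OLD=1680259329/8388608 → NEW=255, ERR=-458835711/8388608
(3,1): OLD=20295811615/134217728 → NEW=255, ERR=-13929709025/134217728
Target (3,1): original=235, with diffused error = 20295811615/134217728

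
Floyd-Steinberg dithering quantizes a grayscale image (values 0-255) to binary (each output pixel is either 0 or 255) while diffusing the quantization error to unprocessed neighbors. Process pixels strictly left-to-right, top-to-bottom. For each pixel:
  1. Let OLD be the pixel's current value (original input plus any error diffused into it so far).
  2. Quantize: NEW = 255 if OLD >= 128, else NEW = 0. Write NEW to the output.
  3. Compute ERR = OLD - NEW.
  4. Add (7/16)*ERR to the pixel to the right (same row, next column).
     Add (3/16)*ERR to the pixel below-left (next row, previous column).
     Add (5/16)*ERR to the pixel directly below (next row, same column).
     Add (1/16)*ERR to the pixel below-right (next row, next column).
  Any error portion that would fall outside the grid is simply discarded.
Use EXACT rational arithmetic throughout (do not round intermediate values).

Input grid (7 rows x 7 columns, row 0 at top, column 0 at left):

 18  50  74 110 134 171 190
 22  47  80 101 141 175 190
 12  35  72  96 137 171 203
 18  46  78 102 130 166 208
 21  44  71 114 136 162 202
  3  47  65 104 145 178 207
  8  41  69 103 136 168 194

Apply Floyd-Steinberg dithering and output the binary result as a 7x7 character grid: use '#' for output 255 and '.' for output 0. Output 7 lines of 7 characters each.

Answer: ...#.##
..#.#.#
....###
..#.#.#
...#.##
..#.#.#
...#.##

Derivation:
(0,0): OLD=18 → NEW=0, ERR=18
(0,1): OLD=463/8 → NEW=0, ERR=463/8
(0,2): OLD=12713/128 → NEW=0, ERR=12713/128
(0,3): OLD=314271/2048 → NEW=255, ERR=-207969/2048
(0,4): OLD=2935129/32768 → NEW=0, ERR=2935129/32768
(0,5): OLD=110199151/524288 → NEW=255, ERR=-23494289/524288
(0,6): OLD=1429375497/8388608 → NEW=255, ERR=-709719543/8388608
(1,0): OLD=4925/128 → NEW=0, ERR=4925/128
(1,1): OLD=104107/1024 → NEW=0, ERR=104107/1024
(1,2): OLD=4590599/32768 → NEW=255, ERR=-3765241/32768
(1,3): OLD=5504699/131072 → NEW=0, ERR=5504699/131072
(1,4): OLD=1448012689/8388608 → NEW=255, ERR=-691082351/8388608
(1,5): OLD=7696608609/67108864 → NEW=0, ERR=7696608609/67108864
(1,6): OLD=226491156111/1073741824 → NEW=255, ERR=-47313009009/1073741824
(2,0): OLD=705929/16384 → NEW=0, ERR=705929/16384
(2,1): OLD=34855283/524288 → NEW=0, ERR=34855283/524288
(2,2): OLD=666106649/8388608 → NEW=0, ERR=666106649/8388608
(2,3): OLD=8136001681/67108864 → NEW=0, ERR=8136001681/67108864
(2,4): OLD=101159789665/536870912 → NEW=255, ERR=-35742292895/536870912
(2,5): OLD=2822696650699/17179869184 → NEW=255, ERR=-1558169991221/17179869184
(2,6): OLD=43078316254269/274877906944 → NEW=255, ERR=-27015550016451/274877906944
(3,0): OLD=368509433/8388608 → NEW=0, ERR=368509433/8388608
(3,1): OLD=6950879877/67108864 → NEW=0, ERR=6950879877/67108864
(3,2): OLD=93960884319/536870912 → NEW=255, ERR=-42941198241/536870912
(3,3): OLD=209107238697/2147483648 → NEW=0, ERR=209107238697/2147483648
(3,4): OLD=39133672863225/274877906944 → NEW=255, ERR=-30960193407495/274877906944
(3,5): OLD=144677031840763/2199023255552 → NEW=0, ERR=144677031840763/2199023255552
(3,6): OLD=7051020857828069/35184372088832 → NEW=255, ERR=-1920994024824091/35184372088832
(4,0): OLD=58141595255/1073741824 → NEW=0, ERR=58141595255/1073741824
(4,1): OLD=1508497819019/17179869184 → NEW=0, ERR=1508497819019/17179869184
(4,2): OLD=30003223384837/274877906944 → NEW=0, ERR=30003223384837/274877906944
(4,3): OLD=365181012501959/2199023255552 → NEW=255, ERR=-195569917663801/2199023255552
(4,4): OLD=1412917176041381/17592186044416 → NEW=0, ERR=1412917176041381/17592186044416
(4,5): OLD=112827008635461285/562949953421312 → NEW=255, ERR=-30725229486973275/562949953421312
(4,6): OLD=1487735441214175507/9007199254740992 → NEW=255, ERR=-809100368744777453/9007199254740992
(5,0): OLD=10001454798289/274877906944 → NEW=0, ERR=10001454798289/274877906944
(5,1): OLD=251146056835611/2199023255552 → NEW=0, ERR=251146056835611/2199023255552
(5,2): OLD=2425756743429933/17592186044416 → NEW=255, ERR=-2060250697896147/17592186044416
(5,3): OLD=6593901905418433/140737488355328 → NEW=0, ERR=6593901905418433/140737488355328
(5,4): OLD=1574498306072928043/9007199254740992 → NEW=255, ERR=-722337503886024917/9007199254740992
(5,5): OLD=8217117539620581755/72057594037927936 → NEW=0, ERR=8217117539620581755/72057594037927936
(5,6): OLD=259877730106837718997/1152921504606846976 → NEW=255, ERR=-34117253567908259883/1152921504606846976
(6,0): OLD=1434971339149049/35184372088832 → NEW=0, ERR=1434971339149049/35184372088832
(6,1): OLD=42136114037970125/562949953421312 → NEW=0, ERR=42136114037970125/562949953421312
(6,2): OLD=730229648594473415/9007199254740992 → NEW=0, ERR=730229648594473415/9007199254740992
(6,3): OLD=9421829826363732633/72057594037927936 → NEW=255, ERR=-8952856653307891047/72057594037927936
(6,4): OLD=11657657286546367211/144115188075855872 → NEW=0, ERR=11657657286546367211/144115188075855872
(6,5): OLD=4214440254398311806679/18446744073709551616 → NEW=255, ERR=-489479484397623855401/18446744073709551616
(6,6): OLD=53206539018721289366897/295147905179352825856 → NEW=255, ERR=-22056176802013681226383/295147905179352825856
Row 0: ...#.##
Row 1: ..#.#.#
Row 2: ....###
Row 3: ..#.#.#
Row 4: ...#.##
Row 5: ..#.#.#
Row 6: ...#.##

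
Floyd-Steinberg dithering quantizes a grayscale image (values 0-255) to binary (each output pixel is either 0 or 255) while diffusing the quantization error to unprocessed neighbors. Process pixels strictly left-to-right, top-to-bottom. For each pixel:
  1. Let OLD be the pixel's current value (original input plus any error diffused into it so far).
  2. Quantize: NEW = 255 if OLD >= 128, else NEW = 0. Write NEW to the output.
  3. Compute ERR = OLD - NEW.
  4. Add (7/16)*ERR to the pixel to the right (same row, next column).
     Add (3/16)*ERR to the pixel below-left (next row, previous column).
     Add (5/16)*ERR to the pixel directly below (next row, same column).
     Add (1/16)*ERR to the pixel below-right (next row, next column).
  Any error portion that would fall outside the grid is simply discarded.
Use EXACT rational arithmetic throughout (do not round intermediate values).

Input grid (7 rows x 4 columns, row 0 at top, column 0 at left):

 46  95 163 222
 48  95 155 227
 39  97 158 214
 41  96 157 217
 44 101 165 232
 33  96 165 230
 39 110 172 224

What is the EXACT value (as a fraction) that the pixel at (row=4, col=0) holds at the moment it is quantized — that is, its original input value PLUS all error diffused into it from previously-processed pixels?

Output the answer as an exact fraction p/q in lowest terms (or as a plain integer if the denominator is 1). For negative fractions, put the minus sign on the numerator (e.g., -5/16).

(0,0): OLD=46 → NEW=0, ERR=46
(0,1): OLD=921/8 → NEW=0, ERR=921/8
(0,2): OLD=27311/128 → NEW=255, ERR=-5329/128
(0,3): OLD=417353/2048 → NEW=255, ERR=-104887/2048
(1,0): OLD=10747/128 → NEW=0, ERR=10747/128
(1,1): OLD=166685/1024 → NEW=255, ERR=-94435/1024
(1,2): OLD=3251745/32768 → NEW=0, ERR=3251745/32768
(1,3): OLD=132020407/524288 → NEW=255, ERR=-1673033/524288
(2,0): OLD=785551/16384 → NEW=0, ERR=785551/16384
(2,1): OLD=59250517/524288 → NEW=0, ERR=59250517/524288
(2,2): OLD=243365433/1048576 → NEW=255, ERR=-24021447/1048576
(2,3): OLD=3509499605/16777216 → NEW=255, ERR=-768690475/16777216
(3,0): OLD=647372639/8388608 → NEW=0, ERR=647372639/8388608
(3,1): OLD=21982239105/134217728 → NEW=255, ERR=-12243281535/134217728
(3,2): OLD=232797796863/2147483648 → NEW=0, ERR=232797796863/2147483648
(3,3): OLD=8544489976441/34359738368 → NEW=255, ERR=-217243307399/34359738368
(4,0): OLD=109549247027/2147483648 → NEW=0, ERR=109549247027/2147483648
Target (4,0): original=44, with diffused error = 109549247027/2147483648

Answer: 109549247027/2147483648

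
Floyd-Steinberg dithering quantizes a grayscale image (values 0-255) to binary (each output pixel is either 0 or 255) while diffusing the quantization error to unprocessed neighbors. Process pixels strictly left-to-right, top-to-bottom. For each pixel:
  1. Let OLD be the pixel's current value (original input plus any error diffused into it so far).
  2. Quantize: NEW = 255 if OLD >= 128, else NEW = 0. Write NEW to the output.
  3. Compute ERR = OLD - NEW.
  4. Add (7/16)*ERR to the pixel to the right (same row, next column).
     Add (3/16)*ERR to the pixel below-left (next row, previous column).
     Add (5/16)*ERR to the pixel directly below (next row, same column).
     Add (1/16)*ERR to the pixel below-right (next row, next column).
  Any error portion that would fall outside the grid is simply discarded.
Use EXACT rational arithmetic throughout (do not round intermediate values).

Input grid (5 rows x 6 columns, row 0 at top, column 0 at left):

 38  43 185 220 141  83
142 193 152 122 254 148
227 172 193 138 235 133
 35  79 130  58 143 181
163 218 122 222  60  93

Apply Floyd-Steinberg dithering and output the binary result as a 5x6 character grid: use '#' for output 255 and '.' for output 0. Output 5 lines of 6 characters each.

Answer: ..##.#
##.##.
#.#.##
.#.#.#
##.#..

Derivation:
(0,0): OLD=38 → NEW=0, ERR=38
(0,1): OLD=477/8 → NEW=0, ERR=477/8
(0,2): OLD=27019/128 → NEW=255, ERR=-5621/128
(0,3): OLD=411213/2048 → NEW=255, ERR=-111027/2048
(0,4): OLD=3843099/32768 → NEW=0, ERR=3843099/32768
(0,5): OLD=70417597/524288 → NEW=255, ERR=-63275843/524288
(1,0): OLD=21127/128 → NEW=255, ERR=-11513/128
(1,1): OLD=170417/1024 → NEW=255, ERR=-90703/1024
(1,2): OLD=3050245/32768 → NEW=0, ERR=3050245/32768
(1,3): OLD=21630753/131072 → NEW=255, ERR=-11792607/131072
(1,4): OLD=1889710915/8388608 → NEW=255, ERR=-249384125/8388608
(1,5): OLD=14040300773/134217728 → NEW=0, ERR=14040300773/134217728
(2,0): OLD=2986539/16384 → NEW=255, ERR=-1191381/16384
(2,1): OLD=65189129/524288 → NEW=0, ERR=65189129/524288
(2,2): OLD=2131393627/8388608 → NEW=255, ERR=-7701413/8388608
(2,3): OLD=7363606339/67108864 → NEW=0, ERR=7363606339/67108864
(2,4): OLD=617843688777/2147483648 → NEW=255, ERR=70235358537/2147483648
(2,5): OLD=6120874438543/34359738368 → NEW=255, ERR=-2640858845297/34359738368
(3,0): OLD=298547707/8388608 → NEW=0, ERR=298547707/8388608
(3,1): OLD=8637536735/67108864 → NEW=255, ERR=-8475223585/67108864
(3,2): OLD=55193421517/536870912 → NEW=0, ERR=55193421517/536870912
(3,3): OLD=4925192155943/34359738368 → NEW=255, ERR=-3836541127897/34359738368
(3,4): OLD=26612856041671/274877906944 → NEW=0, ERR=26612856041671/274877906944
(3,5): OLD=885692182882377/4398046511104 → NEW=255, ERR=-235809677449143/4398046511104
(4,0): OLD=161536154837/1073741824 → NEW=255, ERR=-112268010283/1073741824
(4,1): OLD=2650692158929/17179869184 → NEW=255, ERR=-1730174482991/17179869184
(4,2): OLD=44660723558691/549755813888 → NEW=0, ERR=44660723558691/549755813888
(4,3): OLD=2174629625492687/8796093022208 → NEW=255, ERR=-68374095170353/8796093022208
(4,4): OLD=9826675008358079/140737488355328 → NEW=0, ERR=9826675008358079/140737488355328
(4,5): OLD=254100341632707289/2251799813685248 → NEW=0, ERR=254100341632707289/2251799813685248
Row 0: ..##.#
Row 1: ##.##.
Row 2: #.#.##
Row 3: .#.#.#
Row 4: ##.#..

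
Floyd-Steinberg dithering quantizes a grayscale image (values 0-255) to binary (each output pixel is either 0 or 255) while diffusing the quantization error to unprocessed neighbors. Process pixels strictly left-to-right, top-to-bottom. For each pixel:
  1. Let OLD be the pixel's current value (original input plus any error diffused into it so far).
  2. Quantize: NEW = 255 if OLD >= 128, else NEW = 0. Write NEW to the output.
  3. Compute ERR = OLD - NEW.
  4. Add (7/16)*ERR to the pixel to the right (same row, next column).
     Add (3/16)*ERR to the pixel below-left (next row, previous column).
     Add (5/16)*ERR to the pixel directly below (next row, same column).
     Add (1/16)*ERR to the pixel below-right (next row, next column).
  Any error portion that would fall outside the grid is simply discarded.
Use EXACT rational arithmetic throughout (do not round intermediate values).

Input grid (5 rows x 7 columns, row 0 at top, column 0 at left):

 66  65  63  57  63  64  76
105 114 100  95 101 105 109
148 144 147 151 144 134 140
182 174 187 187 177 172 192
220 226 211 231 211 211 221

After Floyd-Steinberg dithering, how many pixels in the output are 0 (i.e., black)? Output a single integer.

(0,0): OLD=66 → NEW=0, ERR=66
(0,1): OLD=751/8 → NEW=0, ERR=751/8
(0,2): OLD=13321/128 → NEW=0, ERR=13321/128
(0,3): OLD=209983/2048 → NEW=0, ERR=209983/2048
(0,4): OLD=3534265/32768 → NEW=0, ERR=3534265/32768
(0,5): OLD=58294287/524288 → NEW=0, ERR=58294287/524288
(0,6): OLD=1045594217/8388608 → NEW=0, ERR=1045594217/8388608
(1,0): OLD=18333/128 → NEW=255, ERR=-14307/128
(1,1): OLD=120907/1024 → NEW=0, ERR=120907/1024
(1,2): OLD=6857383/32768 → NEW=255, ERR=-1498457/32768
(1,3): OLD=17532443/131072 → NEW=255, ERR=-15890917/131072
(1,4): OLD=913683441/8388608 → NEW=0, ERR=913683441/8388608
(1,5): OLD=14596871489/67108864 → NEW=255, ERR=-2515888831/67108864
(1,6): OLD=148712074415/1073741824 → NEW=255, ERR=-125092090705/1073741824
(2,0): OLD=2215273/16384 → NEW=255, ERR=-1962647/16384
(2,1): OLD=59207571/524288 → NEW=0, ERR=59207571/524288
(2,2): OLD=1398915193/8388608 → NEW=255, ERR=-740179847/8388608
(2,3): OLD=6178984945/67108864 → NEW=0, ERR=6178984945/67108864
(2,4): OLD=109367619457/536870912 → NEW=255, ERR=-27534463103/536870912
(2,5): OLD=1457024089067/17179869184 → NEW=0, ERR=1457024089067/17179869184
(2,6): OLD=38030640798493/274877906944 → NEW=255, ERR=-32063225472227/274877906944
(3,0): OLD=1390325849/8388608 → NEW=255, ERR=-748769191/8388608
(3,1): OLD=9811845605/67108864 → NEW=255, ERR=-7300914715/67108864
(3,2): OLD=73095824063/536870912 → NEW=255, ERR=-63806258497/536870912
(3,3): OLD=319214614377/2147483648 → NEW=255, ERR=-228393715863/2147483648
(3,4): OLD=37410719757401/274877906944 → NEW=255, ERR=-32683146513319/274877906944
(3,5): OLD=266978289958299/2199023255552 → NEW=0, ERR=266978289958299/2199023255552
(3,6): OLD=7528217535275333/35184372088832 → NEW=255, ERR=-1443797347376827/35184372088832
(4,0): OLD=184369689495/1073741824 → NEW=255, ERR=-89434475625/1073741824
(4,1): OLD=2193855921579/17179869184 → NEW=0, ERR=2193855921579/17179869184
(4,2): OLD=55796745108965/274877906944 → NEW=255, ERR=-14297121161755/274877906944
(4,3): OLD=319489336944999/2199023255552 → NEW=255, ERR=-241261593220761/2199023255552
(4,4): OLD=2497402601248325/17592186044416 → NEW=255, ERR=-1988604840077755/17592186044416
(4,5): OLD=103785400811636869/562949953421312 → NEW=255, ERR=-39766837310797691/562949953421312
(4,6): OLD=1665065828561353779/9007199254740992 → NEW=255, ERR=-631769981397599181/9007199254740992
Output grid:
  Row 0: .......  (7 black, running=7)
  Row 1: #.##.##  (2 black, running=9)
  Row 2: #.#.#.#  (3 black, running=12)
  Row 3: #####.#  (1 black, running=13)
  Row 4: #.#####  (1 black, running=14)

Answer: 14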